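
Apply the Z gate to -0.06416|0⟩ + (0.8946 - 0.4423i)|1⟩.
-0.06416|0⟩ + (-0.8946 + 0.4423i)|1⟩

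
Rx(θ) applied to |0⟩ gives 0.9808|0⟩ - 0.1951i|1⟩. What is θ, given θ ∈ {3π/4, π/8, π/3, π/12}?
π/8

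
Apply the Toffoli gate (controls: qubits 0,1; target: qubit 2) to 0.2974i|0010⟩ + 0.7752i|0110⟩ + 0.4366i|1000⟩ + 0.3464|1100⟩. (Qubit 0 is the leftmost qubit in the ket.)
0.2974i|0010⟩ + 0.7752i|0110⟩ + 0.4366i|1000⟩ + 0.3464|1110⟩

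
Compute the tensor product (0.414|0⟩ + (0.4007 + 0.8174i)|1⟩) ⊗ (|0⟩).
0.414|00⟩ + (0.4007 + 0.8174i)|10⟩

amp(|b₁b₂…⟩) = product of the factor amplitudes for bits b₁, b₂, …; only kets whose every factor amplitude is nonzero survive.
|00⟩: (0.414)(1) = 0.414
|10⟩: (0.4007 + 0.8174i)(1) = (0.4007 + 0.8174i)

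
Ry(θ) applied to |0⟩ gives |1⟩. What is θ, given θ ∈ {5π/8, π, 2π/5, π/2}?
π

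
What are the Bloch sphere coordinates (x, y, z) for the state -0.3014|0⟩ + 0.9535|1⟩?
(-0.5748, 0, -0.8183)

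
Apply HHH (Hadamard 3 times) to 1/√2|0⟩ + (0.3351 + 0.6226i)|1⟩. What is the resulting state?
(0.737 + 0.4402i)|0⟩ + (0.263 - 0.4402i)|1⟩

H² = I, so H^3 = H: a single Hadamard. With (a, b) = (1/√2, (0.3351 + 0.6226i)), H gives ((a + b)/√2, (a − b)/√2) = ((0.737 + 0.4402i), (0.263 - 0.4402i)).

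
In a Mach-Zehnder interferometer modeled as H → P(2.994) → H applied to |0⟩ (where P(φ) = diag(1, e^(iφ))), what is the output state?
(0.005436 + 0.07353i)|0⟩ + (0.9946 - 0.07353i)|1⟩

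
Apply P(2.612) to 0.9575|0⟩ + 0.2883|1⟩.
0.9575|0⟩ + (-0.2488 + 0.1456i)|1⟩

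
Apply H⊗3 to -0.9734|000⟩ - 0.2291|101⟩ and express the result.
-0.4251|000⟩ - 0.2631|001⟩ - 0.4251|010⟩ - 0.2631|011⟩ - 0.2631|100⟩ - 0.4251|101⟩ - 0.2631|110⟩ - 0.4251|111⟩

H⊗3 gives amp(|y⟩) = (1/2√2) Σ_x (−1)^(x·y) amp(|x⟩), where x·y is the number of positions in which both x and y have a 1.
|000⟩: (-0.9734 - 0.2291)/(2√2) = -0.4251
|001⟩: (-0.9734 + 0.2291)/(2√2) = -0.2631
|010⟩: (-0.9734 - 0.2291)/(2√2) = -0.4251
|011⟩: (-0.9734 + 0.2291)/(2√2) = -0.2631
|100⟩: (-0.9734 + 0.2291)/(2√2) = -0.2631
|101⟩: (-0.9734 - 0.2291)/(2√2) = -0.4251
|110⟩: (-0.9734 + 0.2291)/(2√2) = -0.2631
|111⟩: (-0.9734 - 0.2291)/(2√2) = -0.4251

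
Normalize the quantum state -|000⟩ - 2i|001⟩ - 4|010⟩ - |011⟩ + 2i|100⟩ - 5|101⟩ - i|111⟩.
-0.1387|000⟩ - 0.2774i|001⟩ - 0.5547|010⟩ - 0.1387|011⟩ + 0.2774i|100⟩ - 0.6934|101⟩ - 0.1387i|111⟩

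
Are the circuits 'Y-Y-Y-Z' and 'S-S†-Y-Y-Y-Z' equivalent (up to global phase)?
Yes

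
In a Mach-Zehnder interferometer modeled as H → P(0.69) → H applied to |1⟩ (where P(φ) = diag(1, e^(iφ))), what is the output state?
(0.1144 - 0.3183i)|0⟩ + (0.8856 + 0.3183i)|1⟩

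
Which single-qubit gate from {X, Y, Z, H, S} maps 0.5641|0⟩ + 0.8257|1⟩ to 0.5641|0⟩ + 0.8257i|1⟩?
S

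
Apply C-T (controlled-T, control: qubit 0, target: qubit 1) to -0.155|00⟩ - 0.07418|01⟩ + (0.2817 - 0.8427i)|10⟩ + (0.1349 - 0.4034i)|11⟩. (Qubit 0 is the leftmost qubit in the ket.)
-0.155|00⟩ - 0.07418|01⟩ + (0.2817 - 0.8427i)|10⟩ + (0.3806 - 0.1899i)|11⟩

C-T leaves the control-|0⟩ kets |00⟩, |01⟩ unchanged and applies T to qubit 1 on the control-|1⟩ pair (|10⟩, |11⟩).
T = [[1, 0], [0, (1/√2 + (1/√2)i)]].
With a = amp(|10⟩) = (0.2817 - 0.8427i) and b = amp(|11⟩) = (0.1349 - 0.4034i):
new amp(|10⟩) = (1)·a = (0.2817 - 0.8427i)
new amp(|11⟩) = (1/√2 + (1/√2)i)·b = (0.3806 - 0.1899i)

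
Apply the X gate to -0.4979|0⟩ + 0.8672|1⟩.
0.8672|0⟩ - 0.4979|1⟩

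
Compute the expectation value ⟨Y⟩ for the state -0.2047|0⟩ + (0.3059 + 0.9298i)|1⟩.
-0.3807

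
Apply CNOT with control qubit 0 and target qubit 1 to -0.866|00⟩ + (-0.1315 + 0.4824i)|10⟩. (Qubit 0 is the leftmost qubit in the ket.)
-0.866|00⟩ + (-0.1315 + 0.4824i)|11⟩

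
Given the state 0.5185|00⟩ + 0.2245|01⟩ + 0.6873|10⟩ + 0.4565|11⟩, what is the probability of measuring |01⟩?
0.0504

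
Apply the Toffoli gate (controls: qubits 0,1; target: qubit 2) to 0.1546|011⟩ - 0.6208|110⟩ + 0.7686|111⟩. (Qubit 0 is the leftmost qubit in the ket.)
0.1546|011⟩ + 0.7686|110⟩ - 0.6208|111⟩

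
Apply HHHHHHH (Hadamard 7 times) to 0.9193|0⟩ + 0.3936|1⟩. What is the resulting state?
0.9284|0⟩ + 0.3717|1⟩

H² = I, so H^7 = H: a single Hadamard. With (a, b) = (0.9193, 0.3936), H gives ((a + b)/√2, (a − b)/√2) = (0.9284, 0.3717).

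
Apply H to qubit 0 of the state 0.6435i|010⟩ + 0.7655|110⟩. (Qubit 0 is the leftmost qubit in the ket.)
(0.5413 + 0.455i)|010⟩ + (-0.5413 + 0.455i)|110⟩

H on qubit 0 mixes each pair of kets that differ only in qubit 0: amplitudes (a, b) of (|…0…⟩, |…1…⟩) become ((a + b)/√2, (a − b)/√2). Kets absent from the input have amplitude 0.
(|010⟩, |110⟩): (a, b) = (0.6435i, 0.7655) → ((0.5413 + 0.455i), (-0.5413 + 0.455i))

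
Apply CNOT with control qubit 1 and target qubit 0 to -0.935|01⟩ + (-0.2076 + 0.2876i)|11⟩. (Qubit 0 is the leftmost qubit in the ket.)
(-0.2076 + 0.2876i)|01⟩ - 0.935|11⟩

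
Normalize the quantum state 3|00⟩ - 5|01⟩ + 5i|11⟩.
0.3906|00⟩ - 0.6509|01⟩ + 0.6509i|11⟩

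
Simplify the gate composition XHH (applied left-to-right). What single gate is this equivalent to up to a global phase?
X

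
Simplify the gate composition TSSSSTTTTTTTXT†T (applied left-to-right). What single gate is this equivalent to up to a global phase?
X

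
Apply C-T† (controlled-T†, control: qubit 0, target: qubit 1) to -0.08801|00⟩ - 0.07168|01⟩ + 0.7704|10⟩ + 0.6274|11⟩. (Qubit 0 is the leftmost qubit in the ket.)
-0.08801|00⟩ - 0.07168|01⟩ + 0.7704|10⟩ + (0.4436 - 0.4436i)|11⟩

C-T† leaves the control-|0⟩ kets |00⟩, |01⟩ unchanged and applies T† to qubit 1 on the control-|1⟩ pair (|10⟩, |11⟩).
T† = [[1, 0], [0, (1/√2 - (1/√2)i)]].
With a = amp(|10⟩) = 0.7704 and b = amp(|11⟩) = 0.6274:
new amp(|10⟩) = (1)·a = 0.7704
new amp(|11⟩) = (1/√2 - (1/√2)i)·b = (0.4436 - 0.4436i)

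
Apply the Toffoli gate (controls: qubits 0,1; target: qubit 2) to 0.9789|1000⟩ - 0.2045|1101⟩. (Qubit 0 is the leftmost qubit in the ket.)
0.9789|1000⟩ - 0.2045|1111⟩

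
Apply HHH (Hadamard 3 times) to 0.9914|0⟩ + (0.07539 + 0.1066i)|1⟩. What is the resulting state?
(0.7543 + 0.07538i)|0⟩ + (0.6477 - 0.07538i)|1⟩

H² = I, so H^3 = H: a single Hadamard. With (a, b) = (0.9914, (0.07539 + 0.1066i)), H gives ((a + b)/√2, (a − b)/√2) = ((0.7543 + 0.07538i), (0.6477 - 0.07538i)).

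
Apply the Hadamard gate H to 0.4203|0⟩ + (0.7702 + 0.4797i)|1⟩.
(0.8418 + 0.3392i)|0⟩ + (-0.2474 - 0.3392i)|1⟩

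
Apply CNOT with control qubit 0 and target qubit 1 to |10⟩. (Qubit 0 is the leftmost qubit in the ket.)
|11⟩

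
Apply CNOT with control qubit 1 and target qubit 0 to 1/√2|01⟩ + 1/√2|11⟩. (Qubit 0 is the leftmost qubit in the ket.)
1/√2|01⟩ + 1/√2|11⟩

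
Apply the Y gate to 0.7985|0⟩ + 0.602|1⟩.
-0.602i|0⟩ + 0.7985i|1⟩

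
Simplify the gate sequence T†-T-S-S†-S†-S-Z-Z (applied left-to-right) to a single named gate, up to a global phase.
I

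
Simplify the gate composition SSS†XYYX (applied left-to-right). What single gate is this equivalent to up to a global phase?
S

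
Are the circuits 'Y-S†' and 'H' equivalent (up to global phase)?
No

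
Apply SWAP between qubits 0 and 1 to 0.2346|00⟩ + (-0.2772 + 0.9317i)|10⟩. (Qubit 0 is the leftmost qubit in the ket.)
0.2346|00⟩ + (-0.2772 + 0.9317i)|01⟩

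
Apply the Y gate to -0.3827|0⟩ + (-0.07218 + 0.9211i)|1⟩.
(0.9211 + 0.07218i)|0⟩ - 0.3827i|1⟩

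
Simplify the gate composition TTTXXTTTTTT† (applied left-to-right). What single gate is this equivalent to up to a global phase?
T†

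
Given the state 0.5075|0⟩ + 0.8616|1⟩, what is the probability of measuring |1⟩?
0.7424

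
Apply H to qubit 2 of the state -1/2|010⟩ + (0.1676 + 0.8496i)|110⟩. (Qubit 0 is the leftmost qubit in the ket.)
-1/√8|010⟩ - 1/√8|011⟩ + (0.1185 + 0.6008i)|110⟩ + (0.1185 + 0.6008i)|111⟩

H on qubit 2 mixes each pair of kets that differ only in qubit 2: amplitudes (a, b) of (|…0…⟩, |…1…⟩) become ((a + b)/√2, (a − b)/√2). Kets absent from the input have amplitude 0.
(|010⟩, |011⟩): (a, b) = (-1/2, 0) → (-1/√8, -1/√8)
(|110⟩, |111⟩): (a, b) = ((0.1676 + 0.8496i), 0) → ((0.1185 + 0.6008i), (0.1185 + 0.6008i))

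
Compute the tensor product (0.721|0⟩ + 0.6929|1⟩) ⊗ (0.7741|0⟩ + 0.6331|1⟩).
0.5581|00⟩ + 0.4565|01⟩ + 0.5364|10⟩ + 0.4387|11⟩

amp(|b₁b₂…⟩) = product of the factor amplitudes for bits b₁, b₂, …; only kets whose every factor amplitude is nonzero survive.
|00⟩: (0.721)(0.7741) = 0.5581
|01⟩: (0.721)(0.6331) = 0.4565
|10⟩: (0.6929)(0.7741) = 0.5364
|11⟩: (0.6929)(0.6331) = 0.4387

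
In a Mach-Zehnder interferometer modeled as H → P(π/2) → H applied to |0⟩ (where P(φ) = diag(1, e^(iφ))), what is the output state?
(1/2 + (1/2)i)|0⟩ + (1/2 - (1/2)i)|1⟩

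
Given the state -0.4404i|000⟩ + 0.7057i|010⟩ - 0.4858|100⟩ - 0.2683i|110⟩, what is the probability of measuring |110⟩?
0.07198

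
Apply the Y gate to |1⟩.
-i|0⟩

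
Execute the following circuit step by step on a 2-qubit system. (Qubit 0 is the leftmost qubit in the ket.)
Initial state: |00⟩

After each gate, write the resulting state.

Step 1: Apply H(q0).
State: 1/√2|00⟩ + 1/√2|10⟩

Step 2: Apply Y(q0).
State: -(1/√2)i|00⟩ + (1/√2)i|10⟩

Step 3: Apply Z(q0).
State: -(1/√2)i|00⟩ - (1/√2)i|10⟩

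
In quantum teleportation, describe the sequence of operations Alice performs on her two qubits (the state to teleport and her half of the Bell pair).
CNOT (state → Bell), then H on state qubit, then measure both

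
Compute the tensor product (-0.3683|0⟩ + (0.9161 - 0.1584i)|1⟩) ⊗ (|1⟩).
-0.3683|01⟩ + (0.9161 - 0.1584i)|11⟩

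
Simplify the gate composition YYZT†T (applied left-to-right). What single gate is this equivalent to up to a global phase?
Z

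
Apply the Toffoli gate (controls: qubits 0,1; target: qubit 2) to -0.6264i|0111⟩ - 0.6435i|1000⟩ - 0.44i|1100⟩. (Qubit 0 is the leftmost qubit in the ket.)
-0.6264i|0111⟩ - 0.6435i|1000⟩ - 0.44i|1110⟩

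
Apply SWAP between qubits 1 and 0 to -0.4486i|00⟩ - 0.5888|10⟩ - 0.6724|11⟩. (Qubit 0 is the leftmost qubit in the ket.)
-0.4486i|00⟩ - 0.5888|01⟩ - 0.6724|11⟩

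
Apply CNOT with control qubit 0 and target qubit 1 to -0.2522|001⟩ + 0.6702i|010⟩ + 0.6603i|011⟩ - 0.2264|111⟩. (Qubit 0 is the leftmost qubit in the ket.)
-0.2522|001⟩ + 0.6702i|010⟩ + 0.6603i|011⟩ - 0.2264|101⟩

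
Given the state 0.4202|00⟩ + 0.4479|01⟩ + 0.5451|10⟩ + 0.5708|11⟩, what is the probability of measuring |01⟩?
0.2006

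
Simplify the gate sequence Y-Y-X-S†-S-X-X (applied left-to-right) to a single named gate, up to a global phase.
X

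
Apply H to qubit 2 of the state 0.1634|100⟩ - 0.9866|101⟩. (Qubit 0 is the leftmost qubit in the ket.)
-0.5821|100⟩ + 0.8132|101⟩

H on qubit 2 mixes each pair of kets that differ only in qubit 2: amplitudes (a, b) of (|…0…⟩, |…1…⟩) become ((a + b)/√2, (a − b)/√2). Kets absent from the input have amplitude 0.
(|100⟩, |101⟩): (a, b) = (0.1634, -0.9866) → (-0.5821, 0.8132)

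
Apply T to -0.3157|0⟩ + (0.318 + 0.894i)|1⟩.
-0.3157|0⟩ + (-0.4073 + 0.857i)|1⟩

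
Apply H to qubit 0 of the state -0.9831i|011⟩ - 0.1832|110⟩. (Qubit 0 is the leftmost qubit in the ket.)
-0.1295|010⟩ - 0.6952i|011⟩ + 0.1295|110⟩ - 0.6952i|111⟩

H on qubit 0 mixes each pair of kets that differ only in qubit 0: amplitudes (a, b) of (|…0…⟩, |…1…⟩) become ((a + b)/√2, (a − b)/√2). Kets absent from the input have amplitude 0.
(|010⟩, |110⟩): (a, b) = (0, -0.1832) → (-0.1295, 0.1295)
(|011⟩, |111⟩): (a, b) = (-0.9831i, 0) → (-0.6952i, -0.6952i)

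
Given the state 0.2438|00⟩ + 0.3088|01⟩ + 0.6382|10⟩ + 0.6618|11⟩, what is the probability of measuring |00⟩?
0.05944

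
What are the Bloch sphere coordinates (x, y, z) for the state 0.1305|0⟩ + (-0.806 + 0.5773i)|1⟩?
(-0.2104, 0.1507, -0.9659)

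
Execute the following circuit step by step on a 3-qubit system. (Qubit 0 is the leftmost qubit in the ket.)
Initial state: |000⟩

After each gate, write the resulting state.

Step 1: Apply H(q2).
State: 1/√2|000⟩ + 1/√2|001⟩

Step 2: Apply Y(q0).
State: (1/√2)i|100⟩ + (1/√2)i|101⟩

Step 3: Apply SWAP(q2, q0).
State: (1/√2)i|001⟩ + (1/√2)i|101⟩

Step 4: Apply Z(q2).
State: -(1/√2)i|001⟩ - (1/√2)i|101⟩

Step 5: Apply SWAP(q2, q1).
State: -(1/√2)i|010⟩ - (1/√2)i|110⟩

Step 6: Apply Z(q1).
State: (1/√2)i|010⟩ + (1/√2)i|110⟩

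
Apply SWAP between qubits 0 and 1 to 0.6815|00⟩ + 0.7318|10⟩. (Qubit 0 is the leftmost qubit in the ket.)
0.6815|00⟩ + 0.7318|01⟩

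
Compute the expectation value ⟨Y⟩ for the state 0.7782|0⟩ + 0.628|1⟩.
0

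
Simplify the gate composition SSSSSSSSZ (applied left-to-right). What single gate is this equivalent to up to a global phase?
Z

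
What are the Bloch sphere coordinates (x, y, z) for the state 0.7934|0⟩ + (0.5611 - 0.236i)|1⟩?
(0.8904, -0.3745, 0.259)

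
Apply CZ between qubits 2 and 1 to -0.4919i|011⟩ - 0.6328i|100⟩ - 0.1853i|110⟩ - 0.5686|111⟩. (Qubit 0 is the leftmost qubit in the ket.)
0.4919i|011⟩ - 0.6328i|100⟩ - 0.1853i|110⟩ + 0.5686|111⟩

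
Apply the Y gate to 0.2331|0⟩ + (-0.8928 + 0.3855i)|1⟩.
(0.3855 + 0.8928i)|0⟩ + 0.2331i|1⟩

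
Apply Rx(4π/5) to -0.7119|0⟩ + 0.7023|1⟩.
(-0.22 - 0.6679i)|0⟩ + (0.217 + 0.6771i)|1⟩

Rx(4π/5) = [[cos(θ/2), −i·sin(θ/2)], [−i·sin(θ/2), cos(θ/2)]]; θ = 4π/5, cos(θ/2) ≈ 0.309017, sin(θ/2) ≈ 0.951057.
With a = amp(|0⟩) = -0.7119 and b = amp(|1⟩) = 0.7023:
new amp(|0⟩) = (0.309017)·a + (-0.951057i)·b = (-0.22 - 0.6679i)
new amp(|1⟩) = (-0.951057i)·a + (0.309017)·b = (0.217 + 0.6771i)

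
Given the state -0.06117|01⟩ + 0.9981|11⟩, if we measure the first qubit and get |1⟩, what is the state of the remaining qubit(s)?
|1⟩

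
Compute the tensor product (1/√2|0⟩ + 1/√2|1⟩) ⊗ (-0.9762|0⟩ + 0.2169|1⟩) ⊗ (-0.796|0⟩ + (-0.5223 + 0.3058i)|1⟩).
0.5495|000⟩ + (0.3605 - 0.2111i)|001⟩ - 0.1221|010⟩ + (-0.08011 + 0.0469i)|011⟩ + 0.5495|100⟩ + (0.3605 - 0.2111i)|101⟩ - 0.1221|110⟩ + (-0.08011 + 0.0469i)|111⟩

amp(|b₁b₂…⟩) = product of the factor amplitudes for bits b₁, b₂, …; only kets whose every factor amplitude is nonzero survive.
|000⟩: (1/√2)(-0.9762)(-0.796) = 0.5495
|001⟩: (1/√2)(-0.9762)(-0.5223 + 0.3058i) = (0.3605 - 0.2111i)
|010⟩: (1/√2)(0.2169)(-0.796) = -0.1221
|011⟩: (1/√2)(0.2169)(-0.5223 + 0.3058i) = (-0.08011 + 0.0469i)
|100⟩: (1/√2)(-0.9762)(-0.796) = 0.5495
|101⟩: (1/√2)(-0.9762)(-0.5223 + 0.3058i) = (0.3605 - 0.2111i)
|110⟩: (1/√2)(0.2169)(-0.796) = -0.1221
|111⟩: (1/√2)(0.2169)(-0.5223 + 0.3058i) = (-0.08011 + 0.0469i)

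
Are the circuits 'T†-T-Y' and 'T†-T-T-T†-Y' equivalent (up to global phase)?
Yes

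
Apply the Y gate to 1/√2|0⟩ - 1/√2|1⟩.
(1/√2)i|0⟩ + (1/√2)i|1⟩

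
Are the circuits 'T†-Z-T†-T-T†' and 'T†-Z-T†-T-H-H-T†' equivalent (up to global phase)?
Yes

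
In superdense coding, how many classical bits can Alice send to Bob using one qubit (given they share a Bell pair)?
2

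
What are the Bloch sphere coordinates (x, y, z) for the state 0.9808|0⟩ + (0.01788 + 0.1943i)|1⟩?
(0.03507, 0.3811, 0.9239)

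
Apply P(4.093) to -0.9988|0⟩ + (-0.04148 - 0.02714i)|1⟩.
-0.9988|0⟩ + (0.001982 + 0.04953i)|1⟩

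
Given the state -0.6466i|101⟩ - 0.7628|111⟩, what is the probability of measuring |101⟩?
0.4181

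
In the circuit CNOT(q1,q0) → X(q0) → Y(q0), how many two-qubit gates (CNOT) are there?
1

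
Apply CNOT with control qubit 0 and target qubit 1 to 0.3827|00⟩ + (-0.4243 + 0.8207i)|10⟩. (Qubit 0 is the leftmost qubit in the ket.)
0.3827|00⟩ + (-0.4243 + 0.8207i)|11⟩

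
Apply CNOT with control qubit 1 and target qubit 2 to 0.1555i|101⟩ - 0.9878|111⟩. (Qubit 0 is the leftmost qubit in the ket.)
0.1555i|101⟩ - 0.9878|110⟩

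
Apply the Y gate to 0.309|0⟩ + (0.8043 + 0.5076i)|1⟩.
(0.5076 - 0.8043i)|0⟩ + 0.309i|1⟩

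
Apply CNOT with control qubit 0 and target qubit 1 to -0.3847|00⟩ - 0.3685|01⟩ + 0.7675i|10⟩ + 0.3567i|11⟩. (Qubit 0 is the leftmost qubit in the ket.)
-0.3847|00⟩ - 0.3685|01⟩ + 0.3567i|10⟩ + 0.7675i|11⟩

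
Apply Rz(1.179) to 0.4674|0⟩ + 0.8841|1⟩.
(0.3885 - 0.2598i)|0⟩ + (0.7349 + 0.4915i)|1⟩

Rz(1.179) = [[e^(−iθ/2), 0], [0, e^(iθ/2)]] with e^(±iθ/2) = cos(θ/2) ± i·sin(θ/2); θ = 1.179, cos(θ/2) ≈ 0.831219, sin(θ/2) ≈ 0.555945.
With a = amp(|0⟩) = 0.4674 and b = amp(|1⟩) = 0.8841:
new amp(|0⟩) = (0.831219 - 0.555945i)·a = (0.3885 - 0.2598i)
new amp(|1⟩) = (0.831219 + 0.555945i)·b = (0.7349 + 0.4915i)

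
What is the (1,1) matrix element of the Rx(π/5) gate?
0.9511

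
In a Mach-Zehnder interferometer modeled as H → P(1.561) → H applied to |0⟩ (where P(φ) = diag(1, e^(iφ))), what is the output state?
(0.5049 + 0.5i)|0⟩ + (0.4951 - 0.5i)|1⟩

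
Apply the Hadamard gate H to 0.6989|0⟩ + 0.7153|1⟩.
|0⟩ - 0.0116|1⟩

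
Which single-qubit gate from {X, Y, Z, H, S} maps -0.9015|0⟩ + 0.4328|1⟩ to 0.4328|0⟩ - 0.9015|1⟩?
X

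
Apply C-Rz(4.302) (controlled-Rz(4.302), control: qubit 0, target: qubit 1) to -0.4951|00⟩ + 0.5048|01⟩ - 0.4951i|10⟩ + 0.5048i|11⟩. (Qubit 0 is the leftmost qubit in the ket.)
-0.4951|00⟩ + 0.5048|01⟩ + (-0.4141 + 0.2714i)|10⟩ + (-0.4222 - 0.2767i)|11⟩

C-Rz(4.302) leaves the control-|0⟩ kets |00⟩, |01⟩ unchanged and applies Rz(4.302) to qubit 1 on the control-|1⟩ pair (|10⟩, |11⟩).
Rz(4.302) = [[e^(−iθ/2), 0], [0, e^(iθ/2)]] with e^(±iθ/2) = cos(θ/2) ± i·sin(θ/2); θ = 4.302, cos(θ/2) ≈ -0.548194, sin(θ/2) ≈ 0.836351.
With a = amp(|10⟩) = -0.4951i and b = amp(|11⟩) = 0.5048i:
new amp(|10⟩) = (-0.548194 - 0.836351i)·a = (-0.4141 + 0.2714i)
new amp(|11⟩) = (-0.548194 + 0.836351i)·b = (-0.4222 - 0.2767i)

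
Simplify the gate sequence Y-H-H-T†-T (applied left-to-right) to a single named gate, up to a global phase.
Y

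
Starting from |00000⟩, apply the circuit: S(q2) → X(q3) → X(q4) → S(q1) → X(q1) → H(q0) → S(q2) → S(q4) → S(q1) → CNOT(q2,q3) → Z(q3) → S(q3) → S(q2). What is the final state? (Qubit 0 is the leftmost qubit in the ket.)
(1/√2)i|01011⟩ + (1/√2)i|11011⟩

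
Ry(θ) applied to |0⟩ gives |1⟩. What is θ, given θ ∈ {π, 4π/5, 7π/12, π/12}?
π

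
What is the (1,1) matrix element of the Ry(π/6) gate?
0.9659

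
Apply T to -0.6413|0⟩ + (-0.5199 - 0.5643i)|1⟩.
-0.6413|0⟩ + (0.0314 - 0.7666i)|1⟩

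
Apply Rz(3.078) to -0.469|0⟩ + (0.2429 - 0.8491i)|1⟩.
(-0.01491 + 0.4688i)|0⟩ + (0.8564 + 0.2158i)|1⟩

Rz(3.078) = [[e^(−iθ/2), 0], [0, e^(iθ/2)]] with e^(±iθ/2) = cos(θ/2) ± i·sin(θ/2); θ = 3.078, cos(θ/2) ≈ 0.031791, sin(θ/2) ≈ 0.999495.
With a = amp(|0⟩) = -0.469 and b = amp(|1⟩) = (0.2429 - 0.8491i):
new amp(|0⟩) = (0.031791 - 0.999495i)·a = (-0.01491 + 0.4688i)
new amp(|1⟩) = (0.031791 + 0.999495i)·b = (0.8564 + 0.2158i)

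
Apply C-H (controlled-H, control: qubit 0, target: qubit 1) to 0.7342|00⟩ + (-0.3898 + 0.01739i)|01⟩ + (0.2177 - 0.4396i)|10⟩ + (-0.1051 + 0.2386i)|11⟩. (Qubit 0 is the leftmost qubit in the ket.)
0.7342|00⟩ + (-0.3898 + 0.01739i)|01⟩ + (0.07962 - 0.1421i)|10⟩ + (0.2283 - 0.4796i)|11⟩

C-H leaves the control-|0⟩ kets |00⟩, |01⟩ unchanged and applies H to qubit 1 on the control-|1⟩ pair (|10⟩, |11⟩).
H = [[1/√2, 1/√2], [1/√2, -1/√2]].
With a = amp(|10⟩) = (0.2177 - 0.4396i) and b = amp(|11⟩) = (-0.1051 + 0.2386i):
new amp(|10⟩) = (1/√2)·a + (1/√2)·b = (0.07962 - 0.1421i)
new amp(|11⟩) = (1/√2)·a + (-1/√2)·b = (0.2283 - 0.4796i)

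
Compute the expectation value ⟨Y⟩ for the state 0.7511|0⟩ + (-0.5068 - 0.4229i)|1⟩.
-0.6353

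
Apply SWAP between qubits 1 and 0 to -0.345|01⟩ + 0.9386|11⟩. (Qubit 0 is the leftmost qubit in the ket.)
-0.345|10⟩ + 0.9386|11⟩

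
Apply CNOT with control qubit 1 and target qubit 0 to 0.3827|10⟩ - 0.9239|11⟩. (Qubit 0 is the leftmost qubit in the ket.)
-0.9239|01⟩ + 0.3827|10⟩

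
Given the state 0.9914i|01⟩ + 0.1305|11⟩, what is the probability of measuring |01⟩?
0.9829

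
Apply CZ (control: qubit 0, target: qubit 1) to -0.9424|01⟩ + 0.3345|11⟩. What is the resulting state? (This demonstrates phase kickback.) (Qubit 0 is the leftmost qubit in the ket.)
-0.9424|01⟩ - 0.3345|11⟩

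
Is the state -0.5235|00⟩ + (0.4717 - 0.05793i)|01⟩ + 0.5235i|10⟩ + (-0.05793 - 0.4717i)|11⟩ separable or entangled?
Separable

Writing the state as a|00⟩ + b|01⟩ + c|10⟩ + d|11⟩, it is a product state iff ad − bc = 0.
Here (a, b, c, d) = (-0.5235, (0.4717 - 0.05793i), 0.5235i, (-0.05793 - 0.4717i)): ad − bc = (-0.5235)(-0.05793 - 0.4717i) − (0.4717 - 0.05793i)(0.5235i) = 0, so the state is separable.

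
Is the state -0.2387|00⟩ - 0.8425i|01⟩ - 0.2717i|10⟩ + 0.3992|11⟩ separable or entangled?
Entangled

Writing the state as a|00⟩ + b|01⟩ + c|10⟩ + d|11⟩, it is a product state iff ad − bc = 0.
Here (a, b, c, d) = (-0.2387, -0.8425i, -0.2717i, 0.3992): ad − bc = (-0.2387)(0.3992) − (-0.8425i)(-0.2717i) = 0.1336 ≠ 0, so the state is entangled.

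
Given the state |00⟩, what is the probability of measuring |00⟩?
1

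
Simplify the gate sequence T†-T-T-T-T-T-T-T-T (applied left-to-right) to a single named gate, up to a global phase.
T†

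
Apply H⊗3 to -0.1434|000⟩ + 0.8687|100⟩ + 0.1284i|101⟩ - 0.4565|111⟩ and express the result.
(0.09504 + 0.0454i)|000⟩ + (0.4178 - 0.0454i)|001⟩ + (0.4178 + 0.0454i)|010⟩ + (0.09504 - 0.0454i)|011⟩ + (-0.1964 - 0.0454i)|100⟩ + (-0.5192 + 0.0454i)|101⟩ + (-0.5192 - 0.0454i)|110⟩ + (-0.1964 + 0.0454i)|111⟩

H⊗3 gives amp(|y⟩) = (1/2√2) Σ_x (−1)^(x·y) amp(|x⟩), where x·y is the number of positions in which both x and y have a 1.
|000⟩: (-0.1434 + 0.8687 + 0.1284i - 0.4565)/(2√2) = (0.09504 + 0.0454i)
|001⟩: (-0.1434 + 0.8687 - 0.1284i + 0.4565)/(2√2) = (0.4178 - 0.0454i)
|010⟩: (-0.1434 + 0.8687 + 0.1284i + 0.4565)/(2√2) = (0.4178 + 0.0454i)
|011⟩: (-0.1434 + 0.8687 - 0.1284i - 0.4565)/(2√2) = (0.09504 - 0.0454i)
|100⟩: (-0.1434 - 0.8687 - 0.1284i + 0.4565)/(2√2) = (-0.1964 - 0.0454i)
|101⟩: (-0.1434 - 0.8687 + 0.1284i - 0.4565)/(2√2) = (-0.5192 + 0.0454i)
|110⟩: (-0.1434 - 0.8687 - 0.1284i - 0.4565)/(2√2) = (-0.5192 - 0.0454i)
|111⟩: (-0.1434 - 0.8687 + 0.1284i + 0.4565)/(2√2) = (-0.1964 + 0.0454i)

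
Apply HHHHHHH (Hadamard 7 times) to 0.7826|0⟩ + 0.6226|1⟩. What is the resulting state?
0.9936|0⟩ + 0.1131|1⟩

H² = I, so H^7 = H: a single Hadamard. With (a, b) = (0.7826, 0.6226), H gives ((a + b)/√2, (a − b)/√2) = (0.9936, 0.1131).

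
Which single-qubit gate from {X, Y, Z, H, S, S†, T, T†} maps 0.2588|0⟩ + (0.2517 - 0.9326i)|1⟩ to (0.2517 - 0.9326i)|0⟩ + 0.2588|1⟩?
X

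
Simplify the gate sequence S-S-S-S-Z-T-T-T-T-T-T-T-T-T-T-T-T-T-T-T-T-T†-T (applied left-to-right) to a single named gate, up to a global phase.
Z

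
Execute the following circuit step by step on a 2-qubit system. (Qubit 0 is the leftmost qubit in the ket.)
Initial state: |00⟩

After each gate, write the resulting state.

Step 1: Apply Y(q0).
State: i|10⟩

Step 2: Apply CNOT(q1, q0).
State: i|10⟩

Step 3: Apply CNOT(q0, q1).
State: i|11⟩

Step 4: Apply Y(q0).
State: |01⟩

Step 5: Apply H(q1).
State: 1/√2|00⟩ - 1/√2|01⟩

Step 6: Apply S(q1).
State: 1/√2|00⟩ - (1/√2)i|01⟩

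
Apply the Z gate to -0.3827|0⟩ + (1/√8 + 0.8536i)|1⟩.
-0.3827|0⟩ + (-1/√8 - 0.8536i)|1⟩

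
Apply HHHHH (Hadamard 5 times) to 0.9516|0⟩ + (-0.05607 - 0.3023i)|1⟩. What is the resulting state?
(0.6332 - 0.2138i)|0⟩ + (0.7125 + 0.2138i)|1⟩

H² = I, so H^5 = H: a single Hadamard. With (a, b) = (0.9516, (-0.05607 - 0.3023i)), H gives ((a + b)/√2, (a − b)/√2) = ((0.6332 - 0.2138i), (0.7125 + 0.2138i)).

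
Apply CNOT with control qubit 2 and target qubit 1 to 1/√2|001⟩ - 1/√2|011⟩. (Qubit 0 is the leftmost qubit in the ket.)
-1/√2|001⟩ + 1/√2|011⟩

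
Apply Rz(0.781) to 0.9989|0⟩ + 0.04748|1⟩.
(0.9237 - 0.3802i)|0⟩ + (0.04391 + 0.01807i)|1⟩

Rz(0.781) = [[e^(−iθ/2), 0], [0, e^(iθ/2)]] with e^(±iθ/2) = cos(θ/2) ± i·sin(θ/2); θ = 0.781, cos(θ/2) ≈ 0.924719, sin(θ/2) ≈ 0.380651.
With a = amp(|0⟩) = 0.9989 and b = amp(|1⟩) = 0.04748:
new amp(|0⟩) = (0.924719 - 0.380651i)·a = (0.9237 - 0.3802i)
new amp(|1⟩) = (0.924719 + 0.380651i)·b = (0.04391 + 0.01807i)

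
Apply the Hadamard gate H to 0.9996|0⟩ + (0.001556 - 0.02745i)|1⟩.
(0.7079 - 0.01941i)|0⟩ + (0.7057 + 0.01941i)|1⟩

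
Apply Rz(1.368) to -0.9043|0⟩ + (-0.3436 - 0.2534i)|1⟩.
(-0.7009 + 0.5714i)|0⟩ + (-0.1062 - 0.4135i)|1⟩

Rz(1.368) = [[e^(−iθ/2), 0], [0, e^(iθ/2)]] with e^(±iθ/2) = cos(θ/2) ± i·sin(θ/2); θ = 1.368, cos(θ/2) ≈ 0.775051, sin(θ/2) ≈ 0.631898.
With a = amp(|0⟩) = -0.9043 and b = amp(|1⟩) = (-0.3436 - 0.2534i):
new amp(|0⟩) = (0.775051 - 0.631898i)·a = (-0.7009 + 0.5714i)
new amp(|1⟩) = (0.775051 + 0.631898i)·b = (-0.1062 - 0.4135i)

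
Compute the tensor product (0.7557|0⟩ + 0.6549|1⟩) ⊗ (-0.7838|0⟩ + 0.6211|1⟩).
-0.5923|00⟩ + 0.4694|01⟩ - 0.5133|10⟩ + 0.4068|11⟩

amp(|b₁b₂…⟩) = product of the factor amplitudes for bits b₁, b₂, …; only kets whose every factor amplitude is nonzero survive.
|00⟩: (0.7557)(-0.7838) = -0.5923
|01⟩: (0.7557)(0.6211) = 0.4694
|10⟩: (0.6549)(-0.7838) = -0.5133
|11⟩: (0.6549)(0.6211) = 0.4068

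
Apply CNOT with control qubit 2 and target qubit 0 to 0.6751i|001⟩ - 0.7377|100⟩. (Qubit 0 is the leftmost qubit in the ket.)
-0.7377|100⟩ + 0.6751i|101⟩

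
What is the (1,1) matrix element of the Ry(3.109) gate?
0.0163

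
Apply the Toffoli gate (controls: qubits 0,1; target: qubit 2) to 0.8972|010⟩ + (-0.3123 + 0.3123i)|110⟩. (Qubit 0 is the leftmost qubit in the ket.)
0.8972|010⟩ + (-0.3123 + 0.3123i)|111⟩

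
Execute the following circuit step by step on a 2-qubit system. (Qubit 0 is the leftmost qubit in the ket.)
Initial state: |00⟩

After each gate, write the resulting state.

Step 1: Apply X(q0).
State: |10⟩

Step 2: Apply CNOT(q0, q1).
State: |11⟩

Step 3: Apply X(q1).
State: |10⟩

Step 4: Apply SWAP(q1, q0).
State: |01⟩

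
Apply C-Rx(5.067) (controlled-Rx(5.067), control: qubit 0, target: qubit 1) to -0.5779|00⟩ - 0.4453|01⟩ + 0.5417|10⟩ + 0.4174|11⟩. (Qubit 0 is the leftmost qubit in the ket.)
-0.5779|00⟩ - 0.4453|01⟩ + (-0.4446 - 0.2385i)|10⟩ + (-0.3426 - 0.3095i)|11⟩

C-Rx(5.067) leaves the control-|0⟩ kets |00⟩, |01⟩ unchanged and applies Rx(5.067) to qubit 1 on the control-|1⟩ pair (|10⟩, |11⟩).
Rx(5.067) = [[cos(θ/2), −i·sin(θ/2)], [−i·sin(θ/2), cos(θ/2)]]; θ = 5.067, cos(θ/2) ≈ -0.820739, sin(θ/2) ≈ 0.571303.
With a = amp(|10⟩) = 0.5417 and b = amp(|11⟩) = 0.4174:
new amp(|10⟩) = (-0.820739)·a + (-0.571303i)·b = (-0.4446 - 0.2385i)
new amp(|11⟩) = (-0.571303i)·a + (-0.820739)·b = (-0.3426 - 0.3095i)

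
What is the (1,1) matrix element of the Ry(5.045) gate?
-0.8144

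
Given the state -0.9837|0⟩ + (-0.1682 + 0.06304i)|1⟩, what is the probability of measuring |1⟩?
0.03227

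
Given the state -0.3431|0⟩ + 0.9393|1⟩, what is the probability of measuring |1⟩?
0.8823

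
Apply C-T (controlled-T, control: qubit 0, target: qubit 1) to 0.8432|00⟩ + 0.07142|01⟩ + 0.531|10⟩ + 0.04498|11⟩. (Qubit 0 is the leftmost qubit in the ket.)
0.8432|00⟩ + 0.07142|01⟩ + 0.531|10⟩ + (0.03181 + 0.03181i)|11⟩

C-T leaves the control-|0⟩ kets |00⟩, |01⟩ unchanged and applies T to qubit 1 on the control-|1⟩ pair (|10⟩, |11⟩).
T = [[1, 0], [0, (1/√2 + (1/√2)i)]].
With a = amp(|10⟩) = 0.531 and b = amp(|11⟩) = 0.04498:
new amp(|10⟩) = (1)·a = 0.531
new amp(|11⟩) = (1/√2 + (1/√2)i)·b = (0.03181 + 0.03181i)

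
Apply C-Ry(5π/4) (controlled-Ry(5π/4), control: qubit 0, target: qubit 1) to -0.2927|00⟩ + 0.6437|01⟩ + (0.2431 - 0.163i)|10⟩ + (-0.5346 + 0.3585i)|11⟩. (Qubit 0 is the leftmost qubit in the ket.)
-0.2927|00⟩ + 0.6437|01⟩ + (0.4009 - 0.2688i)|10⟩ + (0.4292 - 0.2878i)|11⟩

C-Ry(5π/4) leaves the control-|0⟩ kets |00⟩, |01⟩ unchanged and applies Ry(5π/4) to qubit 1 on the control-|1⟩ pair (|10⟩, |11⟩).
Ry(5π/4) = [[cos(θ/2), −sin(θ/2)], [sin(θ/2), cos(θ/2)]]; θ = 5π/4, cos(θ/2) ≈ -0.382683, sin(θ/2) ≈ 0.92388.
With a = amp(|10⟩) = (0.2431 - 0.163i) and b = amp(|11⟩) = (-0.5346 + 0.3585i):
new amp(|10⟩) = (-0.382683)·a + (-0.92388)·b = (0.4009 - 0.2688i)
new amp(|11⟩) = (0.92388)·a + (-0.382683)·b = (0.4292 - 0.2878i)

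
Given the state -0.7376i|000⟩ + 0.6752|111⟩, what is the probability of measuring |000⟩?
0.5441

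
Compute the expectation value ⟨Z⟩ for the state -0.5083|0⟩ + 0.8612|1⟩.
-0.4833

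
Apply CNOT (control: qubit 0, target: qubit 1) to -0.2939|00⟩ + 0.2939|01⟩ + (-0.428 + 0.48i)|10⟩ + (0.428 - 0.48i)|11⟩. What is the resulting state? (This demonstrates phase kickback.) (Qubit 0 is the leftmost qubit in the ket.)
-0.2939|00⟩ + 0.2939|01⟩ + (0.428 - 0.48i)|10⟩ + (-0.428 + 0.48i)|11⟩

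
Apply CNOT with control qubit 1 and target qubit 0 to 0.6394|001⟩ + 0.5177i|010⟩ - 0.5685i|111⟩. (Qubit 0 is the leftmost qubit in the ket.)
0.6394|001⟩ - 0.5685i|011⟩ + 0.5177i|110⟩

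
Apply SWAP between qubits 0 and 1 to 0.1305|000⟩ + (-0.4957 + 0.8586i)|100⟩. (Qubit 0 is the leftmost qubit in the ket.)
0.1305|000⟩ + (-0.4957 + 0.8586i)|010⟩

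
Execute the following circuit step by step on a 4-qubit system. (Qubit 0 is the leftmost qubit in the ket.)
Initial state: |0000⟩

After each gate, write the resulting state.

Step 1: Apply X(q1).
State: |0100⟩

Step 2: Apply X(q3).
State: |0101⟩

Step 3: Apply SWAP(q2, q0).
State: |0101⟩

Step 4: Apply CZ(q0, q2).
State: |0101⟩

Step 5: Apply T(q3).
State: (1/√2 + (1/√2)i)|0101⟩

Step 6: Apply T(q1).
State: i|0101⟩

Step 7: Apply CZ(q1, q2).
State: i|0101⟩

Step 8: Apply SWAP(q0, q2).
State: i|0101⟩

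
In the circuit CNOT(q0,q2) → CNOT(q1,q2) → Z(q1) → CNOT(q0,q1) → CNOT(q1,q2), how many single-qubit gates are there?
1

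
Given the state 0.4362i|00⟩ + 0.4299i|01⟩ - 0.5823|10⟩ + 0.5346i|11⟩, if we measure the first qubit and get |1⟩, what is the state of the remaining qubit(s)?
-0.7366|0⟩ + 0.6763i|1⟩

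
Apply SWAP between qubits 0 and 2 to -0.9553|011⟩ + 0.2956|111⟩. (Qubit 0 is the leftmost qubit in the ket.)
-0.9553|110⟩ + 0.2956|111⟩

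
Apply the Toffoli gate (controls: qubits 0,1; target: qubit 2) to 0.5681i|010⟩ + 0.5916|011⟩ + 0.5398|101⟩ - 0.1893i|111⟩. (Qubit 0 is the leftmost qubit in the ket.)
0.5681i|010⟩ + 0.5916|011⟩ + 0.5398|101⟩ - 0.1893i|110⟩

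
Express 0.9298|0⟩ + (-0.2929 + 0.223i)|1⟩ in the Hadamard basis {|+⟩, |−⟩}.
(0.4504 + 0.1577i)|+⟩ + (0.8646 - 0.1577i)|−⟩

With |ψ⟩ = α|0⟩ + β|1⟩, the Hadamard-basis coefficients are ⟨+|ψ⟩ = (α + β)/√2 and ⟨−|ψ⟩ = (α − β)/√2.
Here α = 0.9298, β = (-0.2929 + 0.223i): (α + β)/√2 = (0.4504 + 0.1577i), (α − β)/√2 = (0.8646 - 0.1577i).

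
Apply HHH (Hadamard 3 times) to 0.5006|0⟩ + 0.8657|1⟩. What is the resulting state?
0.9661|0⟩ - 0.2582|1⟩

H² = I, so H^3 = H: a single Hadamard. With (a, b) = (0.5006, 0.8657), H gives ((a + b)/√2, (a − b)/√2) = (0.9661, -0.2582).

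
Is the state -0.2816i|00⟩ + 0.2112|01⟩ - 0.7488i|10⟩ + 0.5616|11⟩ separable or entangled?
Separable

Writing the state as a|00⟩ + b|01⟩ + c|10⟩ + d|11⟩, it is a product state iff ad − bc = 0.
Here (a, b, c, d) = (-0.2816i, 0.2112, -0.7488i, 0.5616): ad − bc = (-0.2816i)(0.5616) − (0.2112)(-0.7488i) = 0, so the state is separable.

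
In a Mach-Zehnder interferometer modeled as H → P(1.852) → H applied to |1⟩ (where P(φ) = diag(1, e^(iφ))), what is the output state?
(0.6388 - 0.4804i)|0⟩ + (0.3612 + 0.4804i)|1⟩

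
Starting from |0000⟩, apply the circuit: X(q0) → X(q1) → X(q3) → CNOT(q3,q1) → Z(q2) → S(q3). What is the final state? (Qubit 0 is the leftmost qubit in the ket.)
i|1001⟩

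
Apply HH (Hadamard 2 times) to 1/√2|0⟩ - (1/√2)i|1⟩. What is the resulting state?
1/√2|0⟩ - (1/√2)i|1⟩

H² = I, so an even number of Hadamards cancels: H^2 = I and the state is unchanged.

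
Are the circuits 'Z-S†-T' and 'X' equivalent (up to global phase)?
No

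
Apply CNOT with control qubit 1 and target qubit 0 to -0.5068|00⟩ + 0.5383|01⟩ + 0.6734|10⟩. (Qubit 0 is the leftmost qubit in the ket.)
-0.5068|00⟩ + 0.6734|10⟩ + 0.5383|11⟩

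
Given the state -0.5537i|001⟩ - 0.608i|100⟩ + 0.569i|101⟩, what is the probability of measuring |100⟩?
0.3697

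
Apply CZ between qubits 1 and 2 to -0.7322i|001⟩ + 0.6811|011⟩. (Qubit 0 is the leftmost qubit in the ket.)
-0.7322i|001⟩ - 0.6811|011⟩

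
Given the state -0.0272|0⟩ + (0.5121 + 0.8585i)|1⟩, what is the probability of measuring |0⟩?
0.0007398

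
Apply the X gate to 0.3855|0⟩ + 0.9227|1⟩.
0.9227|0⟩ + 0.3855|1⟩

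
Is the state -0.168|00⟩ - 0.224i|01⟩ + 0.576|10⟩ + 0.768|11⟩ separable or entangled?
Entangled

Writing the state as a|00⟩ + b|01⟩ + c|10⟩ + d|11⟩, it is a product state iff ad − bc = 0.
Here (a, b, c, d) = (-0.168, -0.224i, 0.576, 0.768): ad − bc = (-0.168)(0.768) − (-0.224i)(0.576) = (-0.129 + 0.129i) ≠ 0, so the state is entangled.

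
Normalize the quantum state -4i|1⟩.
-i|1⟩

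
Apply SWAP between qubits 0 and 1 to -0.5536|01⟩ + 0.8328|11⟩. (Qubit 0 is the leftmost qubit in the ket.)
-0.5536|10⟩ + 0.8328|11⟩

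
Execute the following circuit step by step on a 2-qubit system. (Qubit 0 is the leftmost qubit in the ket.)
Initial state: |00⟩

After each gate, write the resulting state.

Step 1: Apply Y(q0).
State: i|10⟩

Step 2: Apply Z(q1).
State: i|10⟩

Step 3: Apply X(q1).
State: i|11⟩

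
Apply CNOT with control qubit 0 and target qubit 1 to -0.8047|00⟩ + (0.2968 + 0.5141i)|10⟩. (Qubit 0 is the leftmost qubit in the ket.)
-0.8047|00⟩ + (0.2968 + 0.5141i)|11⟩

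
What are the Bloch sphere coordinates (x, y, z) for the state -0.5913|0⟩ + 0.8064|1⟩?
(-0.9536, 0, -0.3006)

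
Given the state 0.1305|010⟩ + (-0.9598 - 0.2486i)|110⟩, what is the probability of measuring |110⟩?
0.983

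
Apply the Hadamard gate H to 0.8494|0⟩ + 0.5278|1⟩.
0.9738|0⟩ + 0.2274|1⟩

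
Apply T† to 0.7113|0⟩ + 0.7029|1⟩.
0.7113|0⟩ + (0.497 - 0.497i)|1⟩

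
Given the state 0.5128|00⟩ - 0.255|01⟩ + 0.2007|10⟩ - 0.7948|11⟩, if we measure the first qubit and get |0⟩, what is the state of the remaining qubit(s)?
0.8954|0⟩ - 0.4453|1⟩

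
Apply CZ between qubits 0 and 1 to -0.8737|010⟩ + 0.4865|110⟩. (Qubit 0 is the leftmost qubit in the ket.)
-0.8737|010⟩ - 0.4865|110⟩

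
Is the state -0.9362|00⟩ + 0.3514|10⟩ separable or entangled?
Separable

Writing the state as a|00⟩ + b|01⟩ + c|10⟩ + d|11⟩, it is a product state iff ad − bc = 0.
Here (a, b, c, d) = (-0.9362, 0, 0.3514, 0): ad − bc = (-0.9362)(0) − (0)(0.3514) = 0, so the state is separable.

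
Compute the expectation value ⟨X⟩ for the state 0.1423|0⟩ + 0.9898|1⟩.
0.2817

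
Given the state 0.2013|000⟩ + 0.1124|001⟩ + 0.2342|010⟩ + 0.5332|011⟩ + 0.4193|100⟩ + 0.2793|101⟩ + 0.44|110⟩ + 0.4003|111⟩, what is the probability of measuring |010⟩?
0.05485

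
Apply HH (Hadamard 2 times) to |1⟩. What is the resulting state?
|1⟩

H² = I, so an even number of Hadamards cancels: H^2 = I and the state is unchanged.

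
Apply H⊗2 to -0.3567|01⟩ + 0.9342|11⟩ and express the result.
0.2888|00⟩ - 0.2888|01⟩ - 0.6455|10⟩ + 0.6455|11⟩

H⊗2 gives amp(|y⟩) = (1/2) Σ_x (−1)^(x·y) amp(|x⟩), where x·y is the number of positions in which both x and y have a 1.
|00⟩: (-0.3567 + 0.9342)/2 = 0.2888
|01⟩: (0.3567 - 0.9342)/2 = -0.2888
|10⟩: (-0.3567 - 0.9342)/2 = -0.6455
|11⟩: (0.3567 + 0.9342)/2 = 0.6455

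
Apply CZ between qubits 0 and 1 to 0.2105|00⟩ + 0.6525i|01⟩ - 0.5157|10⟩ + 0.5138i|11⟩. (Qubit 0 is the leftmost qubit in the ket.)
0.2105|00⟩ + 0.6525i|01⟩ - 0.5157|10⟩ - 0.5138i|11⟩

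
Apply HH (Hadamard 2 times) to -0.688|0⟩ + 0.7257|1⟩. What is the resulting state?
-0.688|0⟩ + 0.7257|1⟩

H² = I, so an even number of Hadamards cancels: H^2 = I and the state is unchanged.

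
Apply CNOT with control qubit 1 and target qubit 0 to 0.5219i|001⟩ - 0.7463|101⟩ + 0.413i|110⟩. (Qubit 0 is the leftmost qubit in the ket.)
0.5219i|001⟩ + 0.413i|010⟩ - 0.7463|101⟩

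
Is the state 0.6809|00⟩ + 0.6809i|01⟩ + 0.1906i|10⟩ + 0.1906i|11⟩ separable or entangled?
Entangled

Writing the state as a|00⟩ + b|01⟩ + c|10⟩ + d|11⟩, it is a product state iff ad − bc = 0.
Here (a, b, c, d) = (0.6809, 0.6809i, 0.1906i, 0.1906i): ad − bc = (0.6809)(0.1906i) − (0.6809i)(0.1906i) = (0.1298 + 0.1298i) ≠ 0, so the state is entangled.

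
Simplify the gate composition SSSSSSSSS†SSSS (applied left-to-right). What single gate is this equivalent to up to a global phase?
S†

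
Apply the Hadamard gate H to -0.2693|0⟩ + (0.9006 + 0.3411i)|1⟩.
(0.4464 + 0.2412i)|0⟩ + (-0.8272 - 0.2412i)|1⟩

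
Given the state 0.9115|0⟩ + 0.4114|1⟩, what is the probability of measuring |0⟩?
0.8308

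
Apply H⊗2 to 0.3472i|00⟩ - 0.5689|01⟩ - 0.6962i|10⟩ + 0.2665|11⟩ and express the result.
(-0.1512 - 0.1745i)|00⟩ + (0.1512 - 0.1745i)|01⟩ + (-0.4177 + 0.5217i)|10⟩ + (0.4177 + 0.5217i)|11⟩

H⊗2 gives amp(|y⟩) = (1/2) Σ_x (−1)^(x·y) amp(|x⟩), where x·y is the number of positions in which both x and y have a 1.
|00⟩: (0.3472i - 0.5689 - 0.6962i + 0.2665)/2 = (-0.1512 - 0.1745i)
|01⟩: (0.3472i + 0.5689 - 0.6962i - 0.2665)/2 = (0.1512 - 0.1745i)
|10⟩: (0.3472i - 0.5689 + 0.6962i - 0.2665)/2 = (-0.4177 + 0.5217i)
|11⟩: (0.3472i + 0.5689 + 0.6962i + 0.2665)/2 = (0.4177 + 0.5217i)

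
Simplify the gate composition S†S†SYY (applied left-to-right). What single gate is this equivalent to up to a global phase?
S†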